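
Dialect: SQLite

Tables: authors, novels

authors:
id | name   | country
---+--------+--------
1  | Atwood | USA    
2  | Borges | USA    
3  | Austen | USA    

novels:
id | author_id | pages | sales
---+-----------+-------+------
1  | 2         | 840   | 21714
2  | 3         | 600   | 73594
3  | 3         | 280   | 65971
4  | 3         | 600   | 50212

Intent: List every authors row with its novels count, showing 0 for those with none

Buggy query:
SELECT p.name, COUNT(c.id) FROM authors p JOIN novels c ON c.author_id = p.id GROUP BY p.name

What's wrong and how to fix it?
Bug: An inner join excludes parents with zero children

Fix: Use LEFT JOIN so parents without children still appear (COUNT(c.id) gives 0)

Corrected query:
SELECT p.name, COUNT(c.id) FROM authors p LEFT JOIN novels c ON c.author_id = p.id GROUP BY p.name

Result:
name   | COUNT(c.id)
-------+------------
Atwood | 0          
Austen | 3          
Borges | 1          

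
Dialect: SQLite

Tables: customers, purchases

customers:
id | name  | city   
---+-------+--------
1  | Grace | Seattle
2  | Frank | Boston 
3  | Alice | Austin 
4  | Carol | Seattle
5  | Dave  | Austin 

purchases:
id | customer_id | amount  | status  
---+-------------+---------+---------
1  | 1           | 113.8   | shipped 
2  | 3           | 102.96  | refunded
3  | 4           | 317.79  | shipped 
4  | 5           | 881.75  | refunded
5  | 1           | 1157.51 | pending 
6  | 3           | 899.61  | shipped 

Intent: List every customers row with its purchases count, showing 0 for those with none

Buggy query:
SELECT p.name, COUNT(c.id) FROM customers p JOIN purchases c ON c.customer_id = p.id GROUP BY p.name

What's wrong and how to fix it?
Bug: An inner join excludes parents with zero children

Fix: Switch to LEFT JOIN to retain unmatched parent rows

Corrected query:
SELECT p.name, COUNT(c.id) FROM customers p LEFT JOIN purchases c ON c.customer_id = p.id GROUP BY p.name

Result:
name  | COUNT(c.id)
------+------------
Alice | 2          
Carol | 1          
Dave  | 1          
Frank | 0          
Grace | 2          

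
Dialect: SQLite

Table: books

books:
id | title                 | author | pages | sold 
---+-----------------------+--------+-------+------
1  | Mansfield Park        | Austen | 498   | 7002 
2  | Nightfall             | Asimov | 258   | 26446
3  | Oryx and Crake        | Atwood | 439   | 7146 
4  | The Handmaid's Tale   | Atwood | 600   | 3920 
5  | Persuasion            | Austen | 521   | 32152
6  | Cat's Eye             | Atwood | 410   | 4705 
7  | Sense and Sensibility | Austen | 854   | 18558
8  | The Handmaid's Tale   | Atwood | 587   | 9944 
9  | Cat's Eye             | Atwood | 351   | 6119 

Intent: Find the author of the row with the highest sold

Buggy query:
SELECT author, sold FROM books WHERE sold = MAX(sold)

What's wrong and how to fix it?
Bug: MAX(sold) is an aggregate and cannot be used directly in WHERE

Fix: Wrap MAX in a scalar subquery so WHERE compares against a single value

Corrected query:
SELECT author, sold FROM books WHERE sold = (SELECT MAX(sold) FROM books)

Result:
author | sold 
-------+------
Austen | 32152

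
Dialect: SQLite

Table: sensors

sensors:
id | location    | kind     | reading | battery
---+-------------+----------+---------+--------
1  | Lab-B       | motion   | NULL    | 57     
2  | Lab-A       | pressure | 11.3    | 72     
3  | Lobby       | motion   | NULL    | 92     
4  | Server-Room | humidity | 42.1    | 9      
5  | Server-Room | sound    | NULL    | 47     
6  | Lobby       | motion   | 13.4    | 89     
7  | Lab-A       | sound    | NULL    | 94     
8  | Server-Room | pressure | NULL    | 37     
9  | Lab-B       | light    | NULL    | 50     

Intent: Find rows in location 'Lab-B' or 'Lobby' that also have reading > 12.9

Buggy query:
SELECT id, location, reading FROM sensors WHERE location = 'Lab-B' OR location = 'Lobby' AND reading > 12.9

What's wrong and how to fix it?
Bug: AND binds tighter than OR, so this parses as location = 'Lab-B' OR (location = 'Lobby' AND reading > 12.9)

Fix: Add parentheses around the OR so the AND applies to both alternatives

Corrected query:
SELECT id, location, reading FROM sensors WHERE (location = 'Lab-B' OR location = 'Lobby') AND reading > 12.9

Result:
id | location | reading
---+----------+--------
6  | Lobby    | 13.4   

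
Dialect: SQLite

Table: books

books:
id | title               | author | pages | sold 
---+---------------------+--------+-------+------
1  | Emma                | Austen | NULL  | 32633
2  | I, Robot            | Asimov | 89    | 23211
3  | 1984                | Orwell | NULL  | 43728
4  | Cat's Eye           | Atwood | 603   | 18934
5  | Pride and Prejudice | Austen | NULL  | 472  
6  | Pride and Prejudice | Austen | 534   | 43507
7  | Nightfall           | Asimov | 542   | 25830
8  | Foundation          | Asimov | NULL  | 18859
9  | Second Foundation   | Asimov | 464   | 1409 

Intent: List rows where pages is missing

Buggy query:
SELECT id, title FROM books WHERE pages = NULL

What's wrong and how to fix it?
Bug: Comparing to NULL with '=' never matches; NULL = NULL is unknown, not true

Fix: Use IS NULL to test for NULL

Corrected query:
SELECT id, title FROM books WHERE pages IS NULL

Result:
id | title              
---+--------------------
1  | Emma               
3  | 1984               
5  | Pride and Prejudice
8  | Foundation         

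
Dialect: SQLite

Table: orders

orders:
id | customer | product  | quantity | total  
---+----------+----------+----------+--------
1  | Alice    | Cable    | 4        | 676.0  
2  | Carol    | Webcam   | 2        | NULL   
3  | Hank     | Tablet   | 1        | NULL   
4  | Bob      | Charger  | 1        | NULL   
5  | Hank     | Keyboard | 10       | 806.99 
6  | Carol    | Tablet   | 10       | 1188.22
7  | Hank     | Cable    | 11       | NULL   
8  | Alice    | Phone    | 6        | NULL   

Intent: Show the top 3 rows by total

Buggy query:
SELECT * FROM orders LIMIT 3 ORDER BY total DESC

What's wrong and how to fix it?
Bug: LIMIT must come after ORDER BY

Fix: Swap the clauses: ORDER BY first, then LIMIT

Corrected query:
SELECT * FROM orders ORDER BY total DESC LIMIT 3

Result:
id | customer | product  | quantity | total  
---+----------+----------+----------+--------
6  | Carol    | Tablet   | 10       | 1188.22
5  | Hank     | Keyboard | 10       | 806.99 
1  | Alice    | Cable    | 4        | 676    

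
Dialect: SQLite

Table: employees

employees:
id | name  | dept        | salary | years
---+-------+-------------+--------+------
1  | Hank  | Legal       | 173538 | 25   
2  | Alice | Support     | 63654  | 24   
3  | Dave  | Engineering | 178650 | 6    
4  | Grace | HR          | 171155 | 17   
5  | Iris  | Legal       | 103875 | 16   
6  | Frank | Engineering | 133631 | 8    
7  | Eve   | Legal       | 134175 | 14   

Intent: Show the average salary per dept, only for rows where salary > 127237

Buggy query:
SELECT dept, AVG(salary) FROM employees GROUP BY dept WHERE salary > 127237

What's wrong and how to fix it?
Bug: WHERE cannot follow GROUP BY

Fix: Move the WHERE clause before GROUP BY

Corrected query:
SELECT dept, AVG(salary) FROM employees WHERE salary > 127237 GROUP BY dept

Result:
dept        | AVG(salary)
------------+------------
Engineering | 156140.5   
HR          | 171155     
Legal       | 153856.5   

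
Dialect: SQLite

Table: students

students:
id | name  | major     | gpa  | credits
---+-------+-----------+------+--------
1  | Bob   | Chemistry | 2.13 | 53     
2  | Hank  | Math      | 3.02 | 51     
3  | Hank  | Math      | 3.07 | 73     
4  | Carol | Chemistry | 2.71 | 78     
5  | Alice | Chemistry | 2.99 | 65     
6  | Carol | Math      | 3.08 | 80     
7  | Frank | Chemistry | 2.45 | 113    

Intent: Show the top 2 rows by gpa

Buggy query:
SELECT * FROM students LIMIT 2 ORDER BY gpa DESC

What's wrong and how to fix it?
Bug: ORDER BY cannot follow LIMIT; LIMIT is the final clause

Fix: Swap the clauses: ORDER BY first, then LIMIT

Corrected query:
SELECT * FROM students ORDER BY gpa DESC LIMIT 2

Result:
id | name  | major | gpa  | credits
---+-------+-------+------+--------
6  | Carol | Math  | 3.08 | 80     
3  | Hank  | Math  | 3.07 | 73     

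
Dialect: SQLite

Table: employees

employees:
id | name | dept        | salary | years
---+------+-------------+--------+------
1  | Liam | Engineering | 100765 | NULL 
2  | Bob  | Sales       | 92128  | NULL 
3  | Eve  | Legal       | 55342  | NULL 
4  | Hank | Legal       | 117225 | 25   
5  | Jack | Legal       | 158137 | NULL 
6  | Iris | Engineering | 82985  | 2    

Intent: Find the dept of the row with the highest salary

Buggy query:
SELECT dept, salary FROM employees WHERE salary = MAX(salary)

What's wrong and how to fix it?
Bug: WHERE is evaluated per row; an aggregate over the whole table isn't defined there

Fix: Use a subquery: WHERE salary = (SELECT MAX(salary) FROM employees)

Corrected query:
SELECT dept, salary FROM employees WHERE salary = (SELECT MAX(salary) FROM employees)

Result:
dept  | salary
------+-------
Legal | 158137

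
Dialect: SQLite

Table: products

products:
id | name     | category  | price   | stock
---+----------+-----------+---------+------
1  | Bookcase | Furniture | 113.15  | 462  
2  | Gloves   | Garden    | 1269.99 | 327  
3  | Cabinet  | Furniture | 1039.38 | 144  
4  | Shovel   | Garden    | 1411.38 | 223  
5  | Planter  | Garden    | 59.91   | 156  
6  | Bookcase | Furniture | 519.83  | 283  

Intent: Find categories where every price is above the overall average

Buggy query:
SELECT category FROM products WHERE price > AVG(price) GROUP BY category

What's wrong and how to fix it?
Bug: WHERE evaluates per row before aggregation, so AVG() is unavailable

Fix: Compute the overall average in a scalar subquery and compare each group's MIN against it in HAVING

Corrected query:
SELECT category FROM products GROUP BY category HAVING MIN(price) > (SELECT AVG(price) FROM products)

Result:
(no rows)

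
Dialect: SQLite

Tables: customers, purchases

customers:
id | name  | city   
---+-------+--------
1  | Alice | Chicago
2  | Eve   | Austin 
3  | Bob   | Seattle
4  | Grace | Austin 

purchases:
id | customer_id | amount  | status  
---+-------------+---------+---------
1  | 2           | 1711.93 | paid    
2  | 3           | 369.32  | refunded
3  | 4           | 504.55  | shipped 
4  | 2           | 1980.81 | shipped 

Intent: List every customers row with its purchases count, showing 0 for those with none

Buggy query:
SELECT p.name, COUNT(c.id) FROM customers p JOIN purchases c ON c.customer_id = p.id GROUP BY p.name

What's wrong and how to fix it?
Bug: An inner join excludes parents with zero children

Fix: Switch to LEFT JOIN to retain unmatched parent rows

Corrected query:
SELECT p.name, COUNT(c.id) FROM customers p LEFT JOIN purchases c ON c.customer_id = p.id GROUP BY p.name

Result:
name  | COUNT(c.id)
------+------------
Alice | 0          
Bob   | 1          
Eve   | 2          
Grace | 1          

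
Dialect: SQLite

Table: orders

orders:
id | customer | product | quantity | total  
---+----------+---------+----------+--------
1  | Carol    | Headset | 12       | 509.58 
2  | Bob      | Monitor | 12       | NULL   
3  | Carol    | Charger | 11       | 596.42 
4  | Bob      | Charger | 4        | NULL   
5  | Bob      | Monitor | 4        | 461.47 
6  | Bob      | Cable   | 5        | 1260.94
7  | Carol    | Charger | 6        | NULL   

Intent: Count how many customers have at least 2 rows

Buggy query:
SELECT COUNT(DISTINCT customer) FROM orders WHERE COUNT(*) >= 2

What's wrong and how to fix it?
Bug: WHERE filters individual rows, not groups, so a group-level COUNT is invalid there

Fix: Use a subquery that GROUPs and filters with HAVING, then count its rows

Corrected query:
SELECT COUNT(*) FROM (SELECT customer FROM orders GROUP BY customer HAVING COUNT(*) >= 2)

Result:
COUNT(*)
--------
2       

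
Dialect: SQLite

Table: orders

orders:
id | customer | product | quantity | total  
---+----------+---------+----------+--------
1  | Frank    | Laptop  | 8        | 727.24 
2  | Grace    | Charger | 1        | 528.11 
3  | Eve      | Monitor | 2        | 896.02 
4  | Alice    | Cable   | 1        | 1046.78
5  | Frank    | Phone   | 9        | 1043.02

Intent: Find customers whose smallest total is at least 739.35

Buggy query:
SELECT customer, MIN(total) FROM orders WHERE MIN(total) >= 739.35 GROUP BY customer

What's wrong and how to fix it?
Bug: MIN() in WHERE is a misuse of aggregate

Fix: Replace WHERE with HAVING after the GROUP BY

Corrected query:
SELECT customer, MIN(total) FROM orders GROUP BY customer HAVING MIN(total) >= 739.35

Result:
customer | MIN(total)
---------+-----------
Alice    | 1046.78   
Eve      | 896.02    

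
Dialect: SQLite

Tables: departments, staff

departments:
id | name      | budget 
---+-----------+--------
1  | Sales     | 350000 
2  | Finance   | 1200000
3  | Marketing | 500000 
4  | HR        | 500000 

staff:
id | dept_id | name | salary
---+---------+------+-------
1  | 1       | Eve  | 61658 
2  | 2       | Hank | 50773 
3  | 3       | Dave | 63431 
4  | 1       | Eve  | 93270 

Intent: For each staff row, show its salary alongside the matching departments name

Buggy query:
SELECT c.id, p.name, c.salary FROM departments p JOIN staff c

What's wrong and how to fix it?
Bug: JOIN with no ON clause produces a cartesian product; every staff row pairs with every departments row

Fix: Add ON c.dept_id = p.id to the JOIN

Corrected query:
SELECT c.id, p.name, c.salary FROM departments p JOIN staff c ON c.dept_id = p.id

Result:
id | name      | salary
---+-----------+-------
1  | Sales     | 61658 
2  | Finance   | 50773 
3  | Marketing | 63431 
4  | Sales     | 93270 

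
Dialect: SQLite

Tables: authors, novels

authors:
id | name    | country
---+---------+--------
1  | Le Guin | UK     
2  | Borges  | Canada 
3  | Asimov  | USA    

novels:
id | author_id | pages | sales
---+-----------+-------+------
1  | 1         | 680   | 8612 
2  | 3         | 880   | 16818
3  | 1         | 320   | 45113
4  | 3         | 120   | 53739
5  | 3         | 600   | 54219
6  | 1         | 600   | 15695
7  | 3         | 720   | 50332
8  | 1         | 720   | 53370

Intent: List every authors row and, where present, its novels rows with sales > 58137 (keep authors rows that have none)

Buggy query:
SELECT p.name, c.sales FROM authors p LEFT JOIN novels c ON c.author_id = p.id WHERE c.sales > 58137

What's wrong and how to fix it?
Bug: A WHERE condition on the right-hand table after LEFT JOIN drops unmatched parents

Fix: Move the right-table condition into the ON clause so unmatched parents are kept

Corrected query:
SELECT p.name, c.sales FROM authors p LEFT JOIN novels c ON c.author_id = p.id AND c.sales > 58137

Result:
name    | sales
--------+------
Le Guin | NULL 
Borges  | NULL 
Asimov  | NULL 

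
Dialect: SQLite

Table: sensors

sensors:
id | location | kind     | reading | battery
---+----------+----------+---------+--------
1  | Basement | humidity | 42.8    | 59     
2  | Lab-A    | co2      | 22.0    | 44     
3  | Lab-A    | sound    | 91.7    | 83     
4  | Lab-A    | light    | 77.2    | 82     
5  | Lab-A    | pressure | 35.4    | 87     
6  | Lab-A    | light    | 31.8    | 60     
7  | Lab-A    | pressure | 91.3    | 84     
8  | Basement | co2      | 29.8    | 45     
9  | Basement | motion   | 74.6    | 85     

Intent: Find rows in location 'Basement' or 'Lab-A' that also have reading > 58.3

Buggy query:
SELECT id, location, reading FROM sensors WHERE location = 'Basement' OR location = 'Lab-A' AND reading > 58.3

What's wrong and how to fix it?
Bug: Without parentheses, AND is evaluated before OR, so the reading filter only applies to the 'Lab-A' branch

Fix: Add parentheses around the OR so the AND applies to both alternatives

Corrected query:
SELECT id, location, reading FROM sensors WHERE (location = 'Basement' OR location = 'Lab-A') AND reading > 58.3

Result:
id | location | reading
---+----------+--------
3  | Lab-A    | 91.7   
4  | Lab-A    | 77.2   
7  | Lab-A    | 91.3   
9  | Basement | 74.6   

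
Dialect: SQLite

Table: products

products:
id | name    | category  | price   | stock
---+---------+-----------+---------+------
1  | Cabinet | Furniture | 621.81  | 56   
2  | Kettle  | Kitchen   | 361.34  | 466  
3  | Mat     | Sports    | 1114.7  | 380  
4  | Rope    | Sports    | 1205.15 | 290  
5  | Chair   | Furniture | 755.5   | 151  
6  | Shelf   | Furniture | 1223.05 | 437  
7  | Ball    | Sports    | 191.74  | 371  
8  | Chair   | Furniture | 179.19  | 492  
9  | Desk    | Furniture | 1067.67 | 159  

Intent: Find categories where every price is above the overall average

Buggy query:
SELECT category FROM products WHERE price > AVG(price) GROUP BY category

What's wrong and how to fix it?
Bug: AVG() is an aggregate; it can't sit directly in WHERE

Fix: Use a subquery for AVG and a HAVING MIN(...) filter so the condition holds for every row in the group

Corrected query:
SELECT category FROM products GROUP BY category HAVING MIN(price) > (SELECT AVG(price) FROM products)

Result:
(no rows)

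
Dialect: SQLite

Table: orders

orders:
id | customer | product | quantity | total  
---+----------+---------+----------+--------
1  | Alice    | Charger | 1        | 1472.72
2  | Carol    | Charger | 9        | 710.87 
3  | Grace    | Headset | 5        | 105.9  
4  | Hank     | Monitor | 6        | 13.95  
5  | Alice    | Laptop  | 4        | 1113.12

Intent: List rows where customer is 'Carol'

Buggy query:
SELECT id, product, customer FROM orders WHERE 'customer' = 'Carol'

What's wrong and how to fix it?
Bug: Single quotes denote string literals in SQL; the column name is being compared as a constant string

Fix: Remove the quotes around the column name (or use double quotes for an identifier)

Corrected query:
SELECT id, product, customer FROM orders WHERE customer = 'Carol'

Result:
id | product | customer
---+---------+---------
2  | Charger | Carol   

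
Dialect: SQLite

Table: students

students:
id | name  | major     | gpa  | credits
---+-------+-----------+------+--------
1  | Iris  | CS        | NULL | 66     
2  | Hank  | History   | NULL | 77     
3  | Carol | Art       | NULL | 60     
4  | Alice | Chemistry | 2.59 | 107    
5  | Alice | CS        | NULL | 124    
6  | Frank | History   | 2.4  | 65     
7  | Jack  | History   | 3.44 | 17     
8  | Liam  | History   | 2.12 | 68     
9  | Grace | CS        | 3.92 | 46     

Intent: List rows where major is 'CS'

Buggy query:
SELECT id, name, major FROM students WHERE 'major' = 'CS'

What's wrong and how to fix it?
Bug: Single quotes denote string literals in SQL; the column name is being compared as a constant string

Fix: Remove the quotes around the column name (or use double quotes for an identifier)

Corrected query:
SELECT id, name, major FROM students WHERE major = 'CS'

Result:
id | name  | major
---+-------+------
1  | Iris  | CS   
5  | Alice | CS   
9  | Grace | CS   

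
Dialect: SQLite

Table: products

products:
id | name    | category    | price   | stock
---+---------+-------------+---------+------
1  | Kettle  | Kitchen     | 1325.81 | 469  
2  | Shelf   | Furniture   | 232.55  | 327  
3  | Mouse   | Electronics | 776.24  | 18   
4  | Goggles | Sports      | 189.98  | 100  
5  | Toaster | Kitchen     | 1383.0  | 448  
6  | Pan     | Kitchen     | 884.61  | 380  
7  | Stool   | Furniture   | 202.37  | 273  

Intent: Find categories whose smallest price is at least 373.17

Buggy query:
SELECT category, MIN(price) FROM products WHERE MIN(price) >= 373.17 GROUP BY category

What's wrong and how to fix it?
Bug: MIN() in WHERE is a misuse of aggregate

Fix: Use HAVING for the per-group MIN condition

Corrected query:
SELECT category, MIN(price) FROM products GROUP BY category HAVING MIN(price) >= 373.17

Result:
category    | MIN(price)
------------+-----------
Electronics | 776.24    
Kitchen     | 884.61    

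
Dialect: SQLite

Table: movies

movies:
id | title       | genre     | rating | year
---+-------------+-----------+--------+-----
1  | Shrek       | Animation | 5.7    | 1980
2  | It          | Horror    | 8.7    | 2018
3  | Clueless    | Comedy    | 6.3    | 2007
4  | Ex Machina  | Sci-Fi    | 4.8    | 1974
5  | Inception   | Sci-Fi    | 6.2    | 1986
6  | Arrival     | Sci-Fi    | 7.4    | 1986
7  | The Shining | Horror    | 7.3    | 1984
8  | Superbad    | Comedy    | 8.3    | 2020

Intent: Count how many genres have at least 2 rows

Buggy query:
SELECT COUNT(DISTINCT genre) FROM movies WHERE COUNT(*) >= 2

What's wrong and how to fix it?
Bug: WHERE filters individual rows, not groups, so a group-level COUNT is invalid there

Fix: Use a subquery that GROUPs and filters with HAVING, then count its rows

Corrected query:
SELECT COUNT(*) FROM (SELECT genre FROM movies GROUP BY genre HAVING COUNT(*) >= 2)

Result:
COUNT(*)
--------
3       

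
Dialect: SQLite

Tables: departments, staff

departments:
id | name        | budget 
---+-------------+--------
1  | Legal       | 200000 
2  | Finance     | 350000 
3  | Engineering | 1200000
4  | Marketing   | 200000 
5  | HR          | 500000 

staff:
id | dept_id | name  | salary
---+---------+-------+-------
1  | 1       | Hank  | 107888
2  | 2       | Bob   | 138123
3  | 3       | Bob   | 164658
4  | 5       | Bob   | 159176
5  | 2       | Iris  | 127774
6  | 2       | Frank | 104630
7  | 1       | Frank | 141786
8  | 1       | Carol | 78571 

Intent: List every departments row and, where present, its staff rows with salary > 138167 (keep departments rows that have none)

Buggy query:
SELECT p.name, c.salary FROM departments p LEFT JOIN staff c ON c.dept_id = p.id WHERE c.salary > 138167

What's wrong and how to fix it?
Bug: A WHERE condition on the right-hand table after LEFT JOIN drops unmatched parents

Fix: Put 'c.salary > 138167' in the JOIN's ON clause instead of WHERE

Corrected query:
SELECT p.name, c.salary FROM departments p LEFT JOIN staff c ON c.dept_id = p.id AND c.salary > 138167

Result:
name        | salary
------------+-------
Legal       | 141786
Finance     | NULL  
Engineering | 164658
Marketing   | NULL  
HR          | 159176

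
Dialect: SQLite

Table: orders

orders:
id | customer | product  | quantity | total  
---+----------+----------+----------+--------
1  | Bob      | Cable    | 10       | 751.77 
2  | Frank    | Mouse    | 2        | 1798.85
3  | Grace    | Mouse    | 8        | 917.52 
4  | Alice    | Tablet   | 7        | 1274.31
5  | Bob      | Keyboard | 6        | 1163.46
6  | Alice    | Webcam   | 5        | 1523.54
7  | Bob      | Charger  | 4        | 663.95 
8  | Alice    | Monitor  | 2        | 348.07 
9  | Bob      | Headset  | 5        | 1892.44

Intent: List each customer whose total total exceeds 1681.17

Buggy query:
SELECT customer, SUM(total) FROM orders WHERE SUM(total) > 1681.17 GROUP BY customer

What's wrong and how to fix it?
Bug: Aggregate functions cannot appear in a WHERE clause

Fix: Use HAVING (which filters groups after aggregation) instead of WHERE

Corrected query:
SELECT customer, SUM(total) FROM orders GROUP BY customer HAVING SUM(total) > 1681.17

Result:
customer | SUM(total)
---------+-----------
Alice    | 3145.92   
Bob      | 4471.62   
Frank    | 1798.85   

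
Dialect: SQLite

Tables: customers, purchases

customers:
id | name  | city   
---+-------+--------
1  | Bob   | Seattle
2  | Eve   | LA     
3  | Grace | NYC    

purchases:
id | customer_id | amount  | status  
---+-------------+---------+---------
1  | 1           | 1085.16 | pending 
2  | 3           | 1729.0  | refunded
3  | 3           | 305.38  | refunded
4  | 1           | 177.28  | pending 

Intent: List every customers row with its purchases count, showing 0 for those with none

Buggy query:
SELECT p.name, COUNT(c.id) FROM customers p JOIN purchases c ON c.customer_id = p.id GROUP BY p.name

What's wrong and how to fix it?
Bug: An inner join excludes parents with zero children

Fix: Use LEFT JOIN so parents without children still appear (COUNT(c.id) gives 0)

Corrected query:
SELECT p.name, COUNT(c.id) FROM customers p LEFT JOIN purchases c ON c.customer_id = p.id GROUP BY p.name

Result:
name  | COUNT(c.id)
------+------------
Bob   | 2          
Eve   | 0          
Grace | 2          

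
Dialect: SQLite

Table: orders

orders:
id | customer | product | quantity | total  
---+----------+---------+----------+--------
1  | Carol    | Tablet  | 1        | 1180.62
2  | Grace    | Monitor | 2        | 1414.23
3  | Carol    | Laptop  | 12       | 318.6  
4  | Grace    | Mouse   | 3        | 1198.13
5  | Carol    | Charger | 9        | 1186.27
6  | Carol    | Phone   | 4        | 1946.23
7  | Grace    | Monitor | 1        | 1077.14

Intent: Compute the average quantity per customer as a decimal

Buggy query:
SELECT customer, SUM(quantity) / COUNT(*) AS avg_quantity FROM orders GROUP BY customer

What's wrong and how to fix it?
Bug: SUM(quantity) and COUNT(*) are both integers; the division truncates the fractional part

Fix: Cast one side to REAL so the division keeps the fractional part

Corrected query:
SELECT customer, SUM(quantity) * 1.0 / COUNT(*) AS avg_quantity FROM orders GROUP BY customer

Result:
customer | avg_quantity
---------+-------------
Carol    | 6.5         
Grace    | 2           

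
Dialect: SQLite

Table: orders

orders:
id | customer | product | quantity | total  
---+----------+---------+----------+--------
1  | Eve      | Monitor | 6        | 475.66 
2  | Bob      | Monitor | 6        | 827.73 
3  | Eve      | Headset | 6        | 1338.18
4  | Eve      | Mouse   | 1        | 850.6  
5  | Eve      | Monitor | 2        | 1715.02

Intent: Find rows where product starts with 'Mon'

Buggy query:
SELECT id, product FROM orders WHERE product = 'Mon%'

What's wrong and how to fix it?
Bug: Wildcards only work with LIKE; '=' treats '%' as a literal character

Fix: Replace '=' with LIKE so 'Mon%' is treated as a pattern

Corrected query:
SELECT id, product FROM orders WHERE product LIKE 'Mon%'

Result:
id | product
---+--------
1  | Monitor
2  | Monitor
5  | Monitor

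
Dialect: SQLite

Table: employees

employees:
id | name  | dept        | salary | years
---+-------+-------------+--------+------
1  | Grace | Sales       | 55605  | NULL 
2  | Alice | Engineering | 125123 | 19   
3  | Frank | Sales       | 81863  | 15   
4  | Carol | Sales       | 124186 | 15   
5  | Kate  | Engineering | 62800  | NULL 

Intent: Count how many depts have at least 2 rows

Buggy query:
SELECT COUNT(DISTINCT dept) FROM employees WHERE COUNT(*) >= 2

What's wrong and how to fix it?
Bug: WHERE filters individual rows, not groups, so a group-level COUNT is invalid there

Fix: Use a subquery that GROUPs and filters with HAVING, then count its rows

Corrected query:
SELECT COUNT(*) FROM (SELECT dept FROM employees GROUP BY dept HAVING COUNT(*) >= 2)

Result:
COUNT(*)
--------
2       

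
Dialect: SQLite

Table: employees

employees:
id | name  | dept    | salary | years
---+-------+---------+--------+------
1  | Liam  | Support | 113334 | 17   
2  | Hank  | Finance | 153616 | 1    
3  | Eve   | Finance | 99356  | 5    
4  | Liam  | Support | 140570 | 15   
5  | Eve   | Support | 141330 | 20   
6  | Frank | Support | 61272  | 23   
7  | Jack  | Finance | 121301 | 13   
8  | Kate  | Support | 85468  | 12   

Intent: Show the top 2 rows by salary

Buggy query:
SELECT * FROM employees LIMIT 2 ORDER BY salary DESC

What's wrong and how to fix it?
Bug: LIMIT must come after ORDER BY

Fix: Swap the clauses: ORDER BY first, then LIMIT

Corrected query:
SELECT * FROM employees ORDER BY salary DESC LIMIT 2

Result:
id | name | dept    | salary | years
---+------+---------+--------+------
2  | Hank | Finance | 153616 | 1    
5  | Eve  | Support | 141330 | 20   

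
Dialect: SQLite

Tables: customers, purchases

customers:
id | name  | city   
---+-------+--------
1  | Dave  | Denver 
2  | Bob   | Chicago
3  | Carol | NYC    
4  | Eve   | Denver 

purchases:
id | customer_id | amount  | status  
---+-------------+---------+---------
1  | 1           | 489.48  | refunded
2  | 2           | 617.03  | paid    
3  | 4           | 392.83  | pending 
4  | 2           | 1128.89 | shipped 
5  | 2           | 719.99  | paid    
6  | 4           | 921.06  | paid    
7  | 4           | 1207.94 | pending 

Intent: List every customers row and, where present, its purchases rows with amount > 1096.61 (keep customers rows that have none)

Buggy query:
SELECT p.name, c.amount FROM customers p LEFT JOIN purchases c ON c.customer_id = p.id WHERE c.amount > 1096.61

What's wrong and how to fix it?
Bug: A WHERE condition on the right-hand table after LEFT JOIN drops unmatched parents

Fix: Move the right-table condition into the ON clause so unmatched parents are kept

Corrected query:
SELECT p.name, c.amount FROM customers p LEFT JOIN purchases c ON c.customer_id = p.id AND c.amount > 1096.61

Result:
name  | amount 
------+--------
Dave  | NULL   
Bob   | 1128.89
Carol | NULL   
Eve   | 1207.94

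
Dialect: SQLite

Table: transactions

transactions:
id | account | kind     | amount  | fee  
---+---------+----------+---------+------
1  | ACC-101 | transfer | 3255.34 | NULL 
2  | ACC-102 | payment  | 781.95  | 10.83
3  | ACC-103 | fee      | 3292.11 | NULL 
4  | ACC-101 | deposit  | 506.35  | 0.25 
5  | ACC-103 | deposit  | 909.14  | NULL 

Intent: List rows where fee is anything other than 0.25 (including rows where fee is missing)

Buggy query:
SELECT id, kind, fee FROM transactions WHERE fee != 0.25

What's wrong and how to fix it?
Bug: 'fee != 0.25' is unknown when fee is NULL, so NULL rows are silently excluded

Fix: Handle NULL separately with IS NULL alongside the inequality

Corrected query:
SELECT id, kind, fee FROM transactions WHERE fee != 0.25 OR fee IS NULL

Result:
id | kind     | fee  
---+----------+------
1  | transfer | NULL 
2  | payment  | 10.83
3  | fee      | NULL 
5  | deposit  | NULL 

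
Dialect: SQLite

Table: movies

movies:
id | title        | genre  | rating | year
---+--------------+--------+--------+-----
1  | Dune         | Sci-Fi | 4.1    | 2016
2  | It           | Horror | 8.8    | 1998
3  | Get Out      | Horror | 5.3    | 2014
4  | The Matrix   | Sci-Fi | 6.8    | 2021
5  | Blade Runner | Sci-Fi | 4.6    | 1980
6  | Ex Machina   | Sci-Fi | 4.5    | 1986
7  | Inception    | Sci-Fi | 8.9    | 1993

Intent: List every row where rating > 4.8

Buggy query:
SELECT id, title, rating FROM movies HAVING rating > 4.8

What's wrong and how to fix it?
Bug: This is a non-aggregate query (no GROUP BY, no aggregates), so in SQLite the HAVING clause is invalid here; a row-level condition belongs in WHERE

Fix: Use WHERE for row-level filtering

Corrected query:
SELECT id, title, rating FROM movies WHERE rating > 4.8

Result:
id | title      | rating
---+------------+-------
2  | It         | 8.8   
3  | Get Out    | 5.3   
4  | The Matrix | 6.8   
7  | Inception  | 8.9   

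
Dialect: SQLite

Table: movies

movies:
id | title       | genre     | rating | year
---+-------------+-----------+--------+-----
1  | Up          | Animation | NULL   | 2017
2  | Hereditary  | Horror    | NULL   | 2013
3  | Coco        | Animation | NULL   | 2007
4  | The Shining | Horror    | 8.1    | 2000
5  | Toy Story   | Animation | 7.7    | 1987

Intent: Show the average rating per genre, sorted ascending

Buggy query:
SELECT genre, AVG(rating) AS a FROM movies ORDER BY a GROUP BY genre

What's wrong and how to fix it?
Bug: GROUP BY must precede ORDER BY

Fix: Move ORDER BY to the end, after GROUP BY

Corrected query:
SELECT genre, AVG(rating) AS a FROM movies GROUP BY genre ORDER BY a

Result:
genre     | a  
----------+----
Animation | 7.7
Horror    | 8.1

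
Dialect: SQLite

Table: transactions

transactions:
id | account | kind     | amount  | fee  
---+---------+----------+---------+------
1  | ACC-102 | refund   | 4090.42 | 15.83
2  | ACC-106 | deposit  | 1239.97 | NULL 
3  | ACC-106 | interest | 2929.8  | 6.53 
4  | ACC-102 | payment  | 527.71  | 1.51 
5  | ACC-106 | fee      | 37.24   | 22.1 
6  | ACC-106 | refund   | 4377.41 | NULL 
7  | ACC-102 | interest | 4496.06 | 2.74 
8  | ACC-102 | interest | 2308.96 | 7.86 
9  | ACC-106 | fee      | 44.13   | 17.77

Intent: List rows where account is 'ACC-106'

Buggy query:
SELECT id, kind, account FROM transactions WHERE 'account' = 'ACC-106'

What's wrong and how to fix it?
Bug: Single quotes denote string literals in SQL; the column name is being compared as a constant string

Fix: Remove the quotes around the column name (or use double quotes for an identifier)

Corrected query:
SELECT id, kind, account FROM transactions WHERE account = 'ACC-106'

Result:
id | kind     | account
---+----------+--------
2  | deposit  | ACC-106
3  | interest | ACC-106
5  | fee      | ACC-106
6  | refund   | ACC-106
9  | fee      | ACC-106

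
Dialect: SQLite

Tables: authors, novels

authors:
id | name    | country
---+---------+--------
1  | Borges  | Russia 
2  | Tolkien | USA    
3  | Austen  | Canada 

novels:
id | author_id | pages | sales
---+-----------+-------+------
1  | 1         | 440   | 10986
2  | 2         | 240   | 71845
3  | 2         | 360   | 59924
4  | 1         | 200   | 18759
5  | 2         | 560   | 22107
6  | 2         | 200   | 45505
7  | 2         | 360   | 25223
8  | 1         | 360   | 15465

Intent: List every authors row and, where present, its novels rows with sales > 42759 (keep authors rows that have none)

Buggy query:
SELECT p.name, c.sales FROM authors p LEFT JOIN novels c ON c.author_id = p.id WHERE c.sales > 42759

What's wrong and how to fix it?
Bug: A WHERE condition on the right-hand table after LEFT JOIN drops unmatched parents

Fix: Move the right-table condition into the ON clause so unmatched parents are kept

Corrected query:
SELECT p.name, c.sales FROM authors p LEFT JOIN novels c ON c.author_id = p.id AND c.sales > 42759

Result:
name    | sales
--------+------
Borges  | NULL 
Tolkien | 45505
Tolkien | 59924
Tolkien | 71845
Austen  | NULL 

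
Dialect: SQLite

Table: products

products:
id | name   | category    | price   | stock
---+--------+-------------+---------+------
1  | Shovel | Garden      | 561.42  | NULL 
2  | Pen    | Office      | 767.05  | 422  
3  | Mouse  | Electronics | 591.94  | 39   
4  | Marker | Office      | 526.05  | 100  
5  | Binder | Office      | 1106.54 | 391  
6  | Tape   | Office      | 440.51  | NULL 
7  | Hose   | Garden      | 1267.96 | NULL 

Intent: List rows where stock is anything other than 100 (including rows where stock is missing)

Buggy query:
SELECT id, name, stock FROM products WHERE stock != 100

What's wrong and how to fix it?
Bug: Inequality against NULL is unknown, not true; rows with NULL are dropped

Fix: Handle NULL separately with IS NULL alongside the inequality

Corrected query:
SELECT id, name, stock FROM products WHERE stock != 100 OR stock IS NULL

Result:
id | name   | stock
---+--------+------
1  | Shovel | NULL 
2  | Pen    | 422  
3  | Mouse  | 39   
5  | Binder | 391  
6  | Tape   | NULL 
7  | Hose   | NULL 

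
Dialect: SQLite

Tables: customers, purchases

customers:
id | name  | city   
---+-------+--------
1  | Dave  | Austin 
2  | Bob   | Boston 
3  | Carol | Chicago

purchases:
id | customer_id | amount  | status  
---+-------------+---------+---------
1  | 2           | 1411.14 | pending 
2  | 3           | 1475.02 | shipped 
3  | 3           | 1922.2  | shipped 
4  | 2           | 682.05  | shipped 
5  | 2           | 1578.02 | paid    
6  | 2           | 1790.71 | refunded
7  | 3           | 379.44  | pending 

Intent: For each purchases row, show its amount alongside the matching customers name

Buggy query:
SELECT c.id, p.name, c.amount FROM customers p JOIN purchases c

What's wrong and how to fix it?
Bug: JOIN with no ON clause produces a cartesian product; every purchases row pairs with every customers row

Fix: Specify the join condition linking the foreign key to the parent id

Corrected query:
SELECT c.id, p.name, c.amount FROM customers p JOIN purchases c ON c.customer_id = p.id

Result:
id | name  | amount 
---+-------+--------
1  | Bob   | 1411.14
2  | Carol | 1475.02
3  | Carol | 1922.2 
4  | Bob   | 682.05 
5  | Bob   | 1578.02
6  | Bob   | 1790.71
7  | Carol | 379.44 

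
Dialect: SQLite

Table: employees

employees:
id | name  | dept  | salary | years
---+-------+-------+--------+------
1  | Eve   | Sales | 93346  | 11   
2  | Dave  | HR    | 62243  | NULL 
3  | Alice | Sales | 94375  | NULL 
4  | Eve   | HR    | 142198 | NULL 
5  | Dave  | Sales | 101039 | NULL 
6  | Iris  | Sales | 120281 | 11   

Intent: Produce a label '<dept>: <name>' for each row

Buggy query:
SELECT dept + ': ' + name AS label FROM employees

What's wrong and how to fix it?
Bug: SQLite uses || for string concatenation; + coerces text to numbers (yielding 0)

Fix: Use the || operator for string concatenation

Corrected query:
SELECT dept || ': ' || name AS label FROM employees

Result:
label       
------------
Sales: Eve  
HR: Dave    
Sales: Alice
HR: Eve     
Sales: Dave 
Sales: Iris 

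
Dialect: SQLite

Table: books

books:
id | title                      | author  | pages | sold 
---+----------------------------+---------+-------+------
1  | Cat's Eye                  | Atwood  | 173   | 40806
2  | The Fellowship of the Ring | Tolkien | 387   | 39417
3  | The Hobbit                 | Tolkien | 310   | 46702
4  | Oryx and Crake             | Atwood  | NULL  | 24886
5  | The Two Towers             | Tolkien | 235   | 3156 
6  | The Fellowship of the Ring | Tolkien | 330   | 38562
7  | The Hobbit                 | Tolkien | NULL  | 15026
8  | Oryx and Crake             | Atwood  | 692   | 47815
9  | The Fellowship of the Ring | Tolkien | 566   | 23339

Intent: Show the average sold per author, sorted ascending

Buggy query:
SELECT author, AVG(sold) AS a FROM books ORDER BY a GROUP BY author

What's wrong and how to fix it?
Bug: GROUP BY must precede ORDER BY

Fix: Reorder: SELECT … FROM … GROUP BY … ORDER BY …

Corrected query:
SELECT author, AVG(sold) AS a FROM books GROUP BY author ORDER BY a

Result:
author  | a           
--------+-------------
Tolkien | 27700.333333
Atwood  | 37835.666667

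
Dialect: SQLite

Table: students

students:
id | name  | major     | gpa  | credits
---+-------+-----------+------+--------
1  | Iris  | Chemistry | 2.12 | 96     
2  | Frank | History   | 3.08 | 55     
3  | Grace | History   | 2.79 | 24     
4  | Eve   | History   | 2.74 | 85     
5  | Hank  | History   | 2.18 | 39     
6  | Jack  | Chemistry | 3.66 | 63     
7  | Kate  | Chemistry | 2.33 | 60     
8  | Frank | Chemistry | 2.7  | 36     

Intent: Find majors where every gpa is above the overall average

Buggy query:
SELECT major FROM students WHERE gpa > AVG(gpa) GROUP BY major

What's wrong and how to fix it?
Bug: WHERE evaluates per row before aggregation, so AVG() is unavailable

Fix: Use a subquery for AVG and a HAVING MIN(...) filter so the condition holds for every row in the group

Corrected query:
SELECT major FROM students GROUP BY major HAVING MIN(gpa) > (SELECT AVG(gpa) FROM students)

Result:
(no rows)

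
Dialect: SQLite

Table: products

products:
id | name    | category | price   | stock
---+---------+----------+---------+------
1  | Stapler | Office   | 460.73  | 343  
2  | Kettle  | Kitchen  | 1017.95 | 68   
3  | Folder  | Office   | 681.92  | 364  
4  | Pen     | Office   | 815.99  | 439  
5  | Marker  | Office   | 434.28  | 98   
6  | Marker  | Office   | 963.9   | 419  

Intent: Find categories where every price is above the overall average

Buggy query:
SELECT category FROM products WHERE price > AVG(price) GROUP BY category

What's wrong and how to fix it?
Bug: WHERE evaluates per row before aggregation, so AVG() is unavailable

Fix: Use a subquery for AVG and a HAVING MIN(...) filter so the condition holds for every row in the group

Corrected query:
SELECT category FROM products GROUP BY category HAVING MIN(price) > (SELECT AVG(price) FROM products)

Result:
category
--------
Kitchen 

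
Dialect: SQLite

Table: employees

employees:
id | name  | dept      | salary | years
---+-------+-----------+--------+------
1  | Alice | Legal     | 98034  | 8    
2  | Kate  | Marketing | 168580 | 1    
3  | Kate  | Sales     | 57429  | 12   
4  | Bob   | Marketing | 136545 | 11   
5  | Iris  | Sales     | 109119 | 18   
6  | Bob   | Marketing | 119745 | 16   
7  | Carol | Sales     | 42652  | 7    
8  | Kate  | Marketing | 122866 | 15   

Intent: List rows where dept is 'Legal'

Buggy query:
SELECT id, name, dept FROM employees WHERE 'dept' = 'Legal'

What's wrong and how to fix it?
Bug: 'dept' in single quotes is a string literal, not the column; the comparison is literal-vs-literal and never true

Fix: Reference the column as dept without single quotes

Corrected query:
SELECT id, name, dept FROM employees WHERE dept = 'Legal'

Result:
id | name  | dept 
---+-------+------
1  | Alice | Legal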